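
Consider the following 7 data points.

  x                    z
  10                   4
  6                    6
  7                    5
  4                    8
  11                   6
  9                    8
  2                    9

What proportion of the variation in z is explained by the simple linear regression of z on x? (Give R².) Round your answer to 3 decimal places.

n = 7, Σx = 49, Σy = 46, Σxy = 299, Σx² = 407, Σy² = 322
Sxx = Σx² − (Σx)²/n = 407 − 343 = 64
Sxy = Σxy − (Σx)(Σy)/n = 299 − 322 = -23
Syy = Σy² − (Σy)²/n = 322 − 302.285714 = 19.714286
R² = Sxy²/(Sxx·Syy) = (-23)²/(64·19.714286) = 0.419271

0.419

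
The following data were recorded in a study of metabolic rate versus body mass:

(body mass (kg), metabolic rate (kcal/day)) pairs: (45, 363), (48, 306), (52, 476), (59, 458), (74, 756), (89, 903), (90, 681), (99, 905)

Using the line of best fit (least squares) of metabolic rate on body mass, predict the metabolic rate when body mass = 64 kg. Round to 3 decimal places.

548.646

n = 8, Σx = 556, Σy = 4848, Σxy = 369993, Σx² = 41812
Sxx = Σx² − (Σx)²/n = 41812 − 38642 = 3170
Sxy = Σxy − (Σx)(Σy)/n = 369993 − 336936 = 33057
b = Sxy/Sxx = 33057/3170 = 10.428076
a = ȳ − b·x̄ = 606 − 10.428076·69.5 = -118.751262
ŷ(64) = a + b·64 = -118.751262 + 10.428076·64 = 548.645584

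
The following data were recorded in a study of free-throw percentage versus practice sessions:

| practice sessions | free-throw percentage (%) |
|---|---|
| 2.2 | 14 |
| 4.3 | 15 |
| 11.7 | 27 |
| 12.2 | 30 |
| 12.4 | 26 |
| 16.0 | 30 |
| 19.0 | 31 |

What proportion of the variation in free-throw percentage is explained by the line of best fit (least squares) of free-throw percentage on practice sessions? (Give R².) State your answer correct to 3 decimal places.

n = 7, Σx = 77.8, Σy = 173, Σxy = 2168.6, Σx² = 1079.82, Σy² = 4587
Sxx = Σx² − (Σx)²/n = 1079.82 − 864.691429 = 215.128571
Sxy = Σxy − (Σx)(Σy)/n = 2168.6 − 1922.771429 = 245.828571
Syy = Σy² − (Σy)²/n = 4587 − 4275.571429 = 311.428571
R² = Sxy²/(Sxx·Syy) = (245.828571)²/(215.128571·311.428571) = 0.902003

0.902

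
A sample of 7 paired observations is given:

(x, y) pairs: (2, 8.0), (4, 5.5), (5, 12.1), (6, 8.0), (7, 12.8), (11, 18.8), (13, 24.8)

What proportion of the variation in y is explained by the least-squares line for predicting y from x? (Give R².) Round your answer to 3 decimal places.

0.863

n = 7, Σx = 48, Σy = 90, Σxy = 765.3, Σx² = 420, Σy² = 1436.98
Sxx = Σx² − (Σx)²/n = 420 − 329.142857 = 90.857143
Sxy = Σxy − (Σx)(Σy)/n = 765.3 − 617.142857 = 148.157143
Syy = Σy² − (Σy)²/n = 1436.98 − 1157.142857 = 279.837143
R² = Sxy²/(Sxx·Syy) = (148.157143)²/(90.857143·279.837143) = 0.863338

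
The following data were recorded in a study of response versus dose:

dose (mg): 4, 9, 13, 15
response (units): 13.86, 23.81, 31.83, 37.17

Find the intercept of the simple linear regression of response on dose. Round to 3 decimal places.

n = 4, Σx = 41, Σy = 106.67, Σxy = 1241.07, Σx² = 491
Sxx = Σx² − (Σx)²/n = 491 − 420.25 = 70.75
Sxy = Σxy − (Σx)(Σy)/n = 1241.07 − 1093.3675 = 147.7025
b = Sxy/Sxx = 147.7025/70.75 = 2.087668
a = ȳ − b·x̄ = 26.6675 − 2.087668·10.25 = 5.268905

5.269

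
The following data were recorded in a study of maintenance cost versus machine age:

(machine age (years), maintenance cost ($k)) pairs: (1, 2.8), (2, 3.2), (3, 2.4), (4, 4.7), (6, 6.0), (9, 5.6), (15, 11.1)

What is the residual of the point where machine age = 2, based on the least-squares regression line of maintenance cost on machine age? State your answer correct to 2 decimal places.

n = 7, Σx = 40, Σy = 35.8, Σxy = 288.1, Σx² = 372
Sxx = Σx² − (Σx)²/n = 372 − 228.571429 = 143.428571
Sxy = Σxy − (Σx)(Σy)/n = 288.1 − 204.571429 = 83.528571
b = Sxy/Sxx = 83.528571/143.428571 = 0.582371
a = ȳ − b·x̄ = 5.114286 − 0.582371·5.714286 = 1.786454
ŷ(2) = 1.786454 + 0.582371·2 = 2.951195
residual = y − ŷ = 3.2 − 2.951195 = 0.248805

0.25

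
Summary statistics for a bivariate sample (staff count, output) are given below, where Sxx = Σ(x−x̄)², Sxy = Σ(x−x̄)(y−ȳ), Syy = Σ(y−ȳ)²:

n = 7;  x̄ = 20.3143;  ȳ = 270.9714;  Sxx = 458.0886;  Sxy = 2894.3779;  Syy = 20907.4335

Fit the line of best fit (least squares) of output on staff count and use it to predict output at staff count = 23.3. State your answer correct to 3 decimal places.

b = Sxy/Sxx = 2894.3779/458.0886 = 6.318380
a = ȳ − b·x̄ = 270.9714 − 6.318380·20.3143 = 142.617931
ŷ(23.3) = a + b·23.3 = 142.617931 + 6.318380·23.3 = 289.836188

289.836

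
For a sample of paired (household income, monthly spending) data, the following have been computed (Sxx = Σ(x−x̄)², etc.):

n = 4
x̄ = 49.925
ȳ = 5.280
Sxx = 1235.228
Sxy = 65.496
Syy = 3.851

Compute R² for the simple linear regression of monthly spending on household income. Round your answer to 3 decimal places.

0.902

R² = Sxy²/(Sxx·Syy) = (65.496)²/(1235.228·3.851) = 0.901797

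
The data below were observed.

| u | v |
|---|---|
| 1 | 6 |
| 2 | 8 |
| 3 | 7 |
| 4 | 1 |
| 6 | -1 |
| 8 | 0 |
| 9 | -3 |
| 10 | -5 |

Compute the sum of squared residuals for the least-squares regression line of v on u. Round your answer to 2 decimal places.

23.54

n = 8, Σx = 43, Σy = 13, Σxy = -36, Σx² = 311, Σy² = 185
Sxx = Σx² − (Σx)²/n = 311 − 231.125 = 79.875
Sxy = Σxy − (Σx)(Σy)/n = -36 − 69.875 = -105.875
Syy = Σy² − (Σy)²/n = 185 − 21.125 = 163.875
b = Sxy/Sxx = -105.875/79.875 = -1.325509
SSE = Syy − b·Sxy = 163.875 − (-1.325509)·(-105.875) = 23.536776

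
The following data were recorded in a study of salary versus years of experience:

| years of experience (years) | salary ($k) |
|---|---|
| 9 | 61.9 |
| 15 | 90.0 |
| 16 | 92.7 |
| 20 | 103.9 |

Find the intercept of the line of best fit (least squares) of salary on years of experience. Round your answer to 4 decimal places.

n = 4, Σx = 60, Σy = 348.5, Σxy = 5468.3, Σx² = 962
Sxx = Σx² − (Σx)²/n = 962 − 900 = 62
Sxy = Σxy − (Σx)(Σy)/n = 5468.3 − 5227.5 = 240.8
b = Sxy/Sxx = 240.8/62 = 3.883871
a = ȳ − b·x̄ = 87.125 − 3.883871·15 = 28.866935

28.8669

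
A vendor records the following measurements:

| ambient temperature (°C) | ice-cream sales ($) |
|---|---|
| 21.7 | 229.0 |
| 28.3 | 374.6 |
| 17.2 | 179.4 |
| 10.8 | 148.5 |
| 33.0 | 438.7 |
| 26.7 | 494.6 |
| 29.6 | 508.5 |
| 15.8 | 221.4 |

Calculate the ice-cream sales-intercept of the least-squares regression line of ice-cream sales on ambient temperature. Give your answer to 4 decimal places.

n = 8, Σx = 183.1, Σy = 2594.7, Σxy = 66492.6, Σx² = 4611.95
Sxx = Σx² − (Σx)²/n = 4611.95 − 4190.70125 = 421.24875
Sxy = Σxy − (Σx)(Σy)/n = 66492.6 − 59386.19625 = 7106.40375
b = Sxy/Sxx = 7106.40375/421.24875 = 16.869851
a = ȳ − b·x̄ = 324.3375 − 16.869851·22.8875 = -61.771220

-61.7712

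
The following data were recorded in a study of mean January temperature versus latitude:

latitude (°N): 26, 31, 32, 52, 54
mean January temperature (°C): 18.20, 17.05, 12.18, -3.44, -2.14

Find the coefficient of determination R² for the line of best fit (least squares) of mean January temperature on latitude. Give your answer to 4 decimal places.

n = 5, Σx = 195, Σy = 41.85, Σxy = 1097.07, Σx² = 8281, Σy² = 786.7081
Sxx = Σx² − (Σx)²/n = 8281 − 7605 = 676
Sxy = Σxy − (Σx)(Σy)/n = 1097.07 − 1632.15 = -535.08
Syy = Σy² − (Σy)²/n = 786.7081 − 350.2845 = 436.4236
R² = Sxy²/(Sxx·Syy) = (-535.08)²/(676·436.4236) = 0.970471

0.9705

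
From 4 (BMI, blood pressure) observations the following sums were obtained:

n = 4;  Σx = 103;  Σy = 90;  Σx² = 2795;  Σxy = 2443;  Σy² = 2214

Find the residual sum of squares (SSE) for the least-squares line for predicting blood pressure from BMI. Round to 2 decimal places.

Sxx = Σx² − (Σx)²/n = 2795 − 2652.25 = 142.75
Sxy = Σxy − (Σx)(Σy)/n = 2443 − 2317.5 = 125.5
Syy = Σy² − (Σy)²/n = 2214 − 2025 = 189
b = Sxy/Sxx = 125.5/142.75 = 0.879159
SSE = Syy − b·Sxy = 189 − 0.879159·125.5 = 78.665499

78.67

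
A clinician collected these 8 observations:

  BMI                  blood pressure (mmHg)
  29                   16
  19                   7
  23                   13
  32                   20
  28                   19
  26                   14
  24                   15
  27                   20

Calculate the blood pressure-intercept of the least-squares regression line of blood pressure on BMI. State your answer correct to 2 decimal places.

n = 8, Σx = 208, Σy = 124, Σxy = 3332, Σx² = 5520
Sxx = Σx² − (Σx)²/n = 5520 − 5408 = 112
Sxy = Σxy − (Σx)(Σy)/n = 3332 − 3224 = 108
b = Sxy/Sxx = 108/112 = 0.964286
a = ȳ − b·x̄ = 15.5 − 0.964286·26 = -9.571429

-9.57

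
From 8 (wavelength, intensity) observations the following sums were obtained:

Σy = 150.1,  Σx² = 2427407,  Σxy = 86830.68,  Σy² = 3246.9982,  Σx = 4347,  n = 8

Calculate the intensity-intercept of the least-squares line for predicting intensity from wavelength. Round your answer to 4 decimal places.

Sxx = Σx² − (Σx)²/n = 2427407 − 2362051.125 = 65355.875
Sxy = Σxy − (Σx)(Σy)/n = 86830.68 − 81560.5875 = 5270.0925
b = Sxy/Sxx = 5270.0925/65355.875 = 0.080637
a = ȳ − b·x̄ = 18.7625 − 0.080637·543.375 = -25.053553

-25.0536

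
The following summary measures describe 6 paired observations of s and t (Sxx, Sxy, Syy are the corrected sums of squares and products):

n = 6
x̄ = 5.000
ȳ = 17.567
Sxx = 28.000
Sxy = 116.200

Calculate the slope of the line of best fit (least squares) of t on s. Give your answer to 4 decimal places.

b = Sxy/Sxx = 116.2/28 = 4.15

4.1500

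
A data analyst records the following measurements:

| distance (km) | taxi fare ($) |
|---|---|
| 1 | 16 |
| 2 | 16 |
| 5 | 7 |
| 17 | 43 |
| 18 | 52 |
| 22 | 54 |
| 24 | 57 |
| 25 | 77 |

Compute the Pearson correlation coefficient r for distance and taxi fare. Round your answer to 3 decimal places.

0.950

n = 8, Σx = 114, Σy = 322, Σxy = 6231, Σx² = 2328, Σy² = 17208
Sxx = Σx² − (Σx)²/n = 2328 − 1624.5 = 703.5
Sxy = Σxy − (Σx)(Σy)/n = 6231 − 4588.5 = 1642.5
Syy = Σy² − (Σy)²/n = 17208 − 12960.5 = 4247.5
r = Sxy/√(Sxx·Syy) = 1642.5/√(2988116.25) = 1642.5/1728.616860 = 0.950182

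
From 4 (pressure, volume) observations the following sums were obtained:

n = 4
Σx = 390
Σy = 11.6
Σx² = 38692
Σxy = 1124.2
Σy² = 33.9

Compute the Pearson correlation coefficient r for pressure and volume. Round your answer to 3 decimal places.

-0.516

Sxx = Σx² − (Σx)²/n = 38692 − 38025 = 667
Sxy = Σxy − (Σx)(Σy)/n = 1124.2 − 1131 = -6.8
Syy = Σy² − (Σy)²/n = 33.9 − 33.64 = 0.26
r = Sxy/√(Sxx·Syy) = -6.8/√(173.42) = -6.8/13.168903 = -0.516368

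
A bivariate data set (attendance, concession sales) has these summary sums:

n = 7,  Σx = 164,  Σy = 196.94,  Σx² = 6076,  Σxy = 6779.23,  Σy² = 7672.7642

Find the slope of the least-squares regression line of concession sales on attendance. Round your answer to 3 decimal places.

0.969

Sxx = Σx² − (Σx)²/n = 6076 − 3842.285714 = 2233.714286
Sxy = Σxy − (Σx)(Σy)/n = 6779.23 − 4614.022857 = 2165.207143
b = Sxy/Sxx = 2165.207143/2233.714286 = 0.969330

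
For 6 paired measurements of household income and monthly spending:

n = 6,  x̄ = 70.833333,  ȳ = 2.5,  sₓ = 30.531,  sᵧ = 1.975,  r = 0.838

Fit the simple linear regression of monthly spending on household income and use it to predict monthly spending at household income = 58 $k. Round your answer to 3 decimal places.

b = r · sᵧ/sₓ = 0.838 · 1.975/30.531 = 0.054209
a = ȳ − b·x̄ = 2.5 − 0.054209·70.833333 = -1.339793
ŷ(58) = a + b·58 = -1.339793 + 0.054209·58 = 1.804320

1.804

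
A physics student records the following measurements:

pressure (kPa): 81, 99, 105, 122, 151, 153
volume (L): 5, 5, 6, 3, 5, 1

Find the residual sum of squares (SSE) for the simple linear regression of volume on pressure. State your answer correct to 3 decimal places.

10.891

n = 6, Σx = 711, Σy = 25, Σxy = 2804, Σx² = 88481, Σy² = 121
Sxx = Σx² − (Σx)²/n = 88481 − 84253.5 = 4227.5
Sxy = Σxy − (Σx)(Σy)/n = 2804 − 2962.5 = -158.5
Syy = Σy² − (Σy)²/n = 121 − 104.166667 = 16.833333
b = Sxy/Sxx = -158.5/4227.5 = -0.037493
SSE = Syy − b·Sxy = 16.833333 − (-0.037493)·(-158.5) = 10.890755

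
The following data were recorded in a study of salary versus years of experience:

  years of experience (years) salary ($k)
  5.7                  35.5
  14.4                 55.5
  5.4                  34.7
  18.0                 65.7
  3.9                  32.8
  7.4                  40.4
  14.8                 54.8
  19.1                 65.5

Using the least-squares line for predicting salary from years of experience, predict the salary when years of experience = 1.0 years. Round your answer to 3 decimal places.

25.403

n = 8, Σx = 88.7, Σy = 384.9, Σxy = 4860.5, Σx² = 1246.83
Sxx = Σx² − (Σx)²/n = 1246.83 − 983.46125 = 263.36875
Sxy = Σxy − (Σx)(Σy)/n = 4860.5 − 4267.57875 = 592.92125
b = Sxy/Sxx = 592.92125/263.36875 = 2.251297
a = ȳ − b·x̄ = 48.1125 − 2.251297·11.0875 = 23.151246
ŷ(1.0) = a + b·1.0 = 23.151246 + 2.251297·1 = 25.402543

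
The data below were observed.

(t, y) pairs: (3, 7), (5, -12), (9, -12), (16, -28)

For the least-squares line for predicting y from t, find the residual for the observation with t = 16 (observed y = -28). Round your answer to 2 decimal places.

0.81

n = 4, Σx = 33, Σy = -45, Σxy = -595, Σx² = 371
Sxx = Σx² − (Σx)²/n = 371 − 272.25 = 98.75
Sxy = Σxy − (Σx)(Σy)/n = -595 − (-371.25) = -223.75
b = Sxy/Sxx = -223.75/98.75 = -2.265823
a = ȳ − b·x̄ = -11.25 − (-2.265823)·8.25 = 7.443038
ŷ(16) = 7.443038 + (-2.265823)·16 = -28.810127
residual = y − ŷ = -28 − (-28.810127) = 0.810127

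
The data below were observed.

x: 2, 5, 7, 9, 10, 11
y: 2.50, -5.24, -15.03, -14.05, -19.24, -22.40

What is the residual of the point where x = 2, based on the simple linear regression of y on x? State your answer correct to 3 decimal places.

0.515

n = 6, Σx = 44, Σy = -73.46, Σxy = -691.66, Σx² = 380
Sxx = Σx² − (Σx)²/n = 380 − 322.666667 = 57.333333
Sxy = Σxy − (Σx)(Σy)/n = -691.66 − (-538.706667) = -152.953333
b = Sxy/Sxx = -152.953333/57.333333 = -2.667791
a = ȳ − b·x̄ = -12.243333 − (-2.667791)·7.333333 = 7.320465
ŷ(2) = 7.320465 + (-2.667791)·2 = 1.984884
residual = y − ŷ = 2.50 − 1.984884 = 0.515116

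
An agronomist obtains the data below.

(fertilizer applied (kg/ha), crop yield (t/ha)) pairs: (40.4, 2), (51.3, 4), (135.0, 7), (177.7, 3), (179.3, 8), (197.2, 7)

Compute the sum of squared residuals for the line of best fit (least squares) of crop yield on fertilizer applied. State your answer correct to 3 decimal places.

18.212

n = 6, Σx = 780.9, Σy = 31, Σxy = 4578.9, Σx² = 125102.47, Σy² = 191
Sxx = Σx² − (Σx)²/n = 125102.47 − 101634.135 = 23468.335
Sxy = Σxy − (Σx)(Σy)/n = 4578.9 − 4034.65 = 544.25
Syy = Σy² − (Σy)²/n = 191 − 160.166667 = 30.833333
b = Sxy/Sxx = 544.25/23468.335 = 0.023191
SSE = Syy − b·Sxy = 30.833333 − 0.023191·544.25 = 18.211728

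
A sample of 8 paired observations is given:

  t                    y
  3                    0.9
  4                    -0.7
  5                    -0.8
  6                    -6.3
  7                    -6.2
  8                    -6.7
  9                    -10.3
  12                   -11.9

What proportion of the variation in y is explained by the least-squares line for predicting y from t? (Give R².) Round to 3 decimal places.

n = 8, Σx = 54, Σy = -42, Σxy = -374.4, Σx² = 424, Σy² = 372.66
Sxx = Σx² − (Σx)²/n = 424 − 364.5 = 59.5
Sxy = Σxy − (Σx)(Σy)/n = -374.4 − (-283.5) = -90.9
Syy = Σy² − (Σy)²/n = 372.66 − 220.5 = 152.16
R² = Sxy²/(Sxx·Syy) = (-90.9)²/(59.5·152.16) = 0.912663

0.913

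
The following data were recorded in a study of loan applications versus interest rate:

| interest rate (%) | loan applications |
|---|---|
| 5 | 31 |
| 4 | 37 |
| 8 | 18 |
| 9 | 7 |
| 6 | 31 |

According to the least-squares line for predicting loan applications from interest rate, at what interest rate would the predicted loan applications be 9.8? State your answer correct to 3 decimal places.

9.043

n = 5, Σx = 32, Σy = 124, Σxy = 696, Σx² = 222
Sxx = Σx² − (Σx)²/n = 222 − 204.8 = 17.2
Sxy = Σxy − (Σx)(Σy)/n = 696 − 793.6 = -97.6
b = Sxy/Sxx = -97.6/17.2 = -5.674419
a = ȳ − b·x̄ = 24.8 − (-5.674419)·6.4 = 61.116279
Set a + b·x = 9.8: x = (9.8 − 61.116279) / (-5.674419) = 9.043443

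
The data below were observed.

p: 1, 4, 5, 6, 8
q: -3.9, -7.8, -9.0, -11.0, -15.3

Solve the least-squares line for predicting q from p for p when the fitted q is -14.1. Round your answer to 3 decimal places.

7.736

n = 5, Σx = 24, Σy = -47, Σxy = -268.5, Σx² = 142
Sxx = Σx² − (Σx)²/n = 142 − 115.2 = 26.8
Sxy = Σxy − (Σx)(Σy)/n = -268.5 − (-225.6) = -42.9
b = Sxy/Sxx = -42.9/26.8 = -1.600746
a = ȳ − b·x̄ = -9.4 − (-1.600746)·4.8 = -1.716418
Set a + b·x = -14.1: x = (-14.1 − (-1.716418)) / (-1.600746) = 7.736131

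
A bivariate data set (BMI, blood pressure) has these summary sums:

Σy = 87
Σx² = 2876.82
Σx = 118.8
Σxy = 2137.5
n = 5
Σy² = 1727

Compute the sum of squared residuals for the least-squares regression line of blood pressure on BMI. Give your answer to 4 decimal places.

121.6951

Sxx = Σx² − (Σx)²/n = 2876.82 − 2822.688 = 54.132
Sxy = Σxy − (Σx)(Σy)/n = 2137.5 − 2067.12 = 70.38
Syy = Σy² − (Σy)²/n = 1727 − 1513.8 = 213.2
b = Sxy/Sxx = 70.38/54.132 = 1.300155
SSE = Syy − b·Sxy = 213.2 − 1.300155·70.38 = 121.695079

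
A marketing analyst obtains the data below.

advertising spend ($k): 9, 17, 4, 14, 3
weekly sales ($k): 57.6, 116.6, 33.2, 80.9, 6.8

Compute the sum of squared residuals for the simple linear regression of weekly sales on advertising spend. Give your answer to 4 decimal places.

319.3304

n = 5, Σx = 47, Σy = 295.1, Σxy = 3786.4, Σx² = 591, Σy² = 24606.61
Sxx = Σx² − (Σx)²/n = 591 − 441.8 = 149.2
Sxy = Σxy − (Σx)(Σy)/n = 3786.4 − 2773.94 = 1012.46
Syy = Σy² − (Σy)²/n = 24606.61 − 17416.802 = 7189.808
b = Sxy/Sxx = 1012.46/149.2 = 6.785925
SSE = Syy − b·Sxy = 7189.808 − 6.785925·1012.46 = 319.330442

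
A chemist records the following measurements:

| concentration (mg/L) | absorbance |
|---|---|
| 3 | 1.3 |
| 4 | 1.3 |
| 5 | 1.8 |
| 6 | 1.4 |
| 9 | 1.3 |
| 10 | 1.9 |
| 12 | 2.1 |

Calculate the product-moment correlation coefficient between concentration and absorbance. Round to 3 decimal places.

n = 7, Σx = 49, Σy = 11.1, Σxy = 82.4, Σx² = 411, Σy² = 18.29
Sxx = Σx² − (Σx)²/n = 411 − 343 = 68
Sxy = Σxy − (Σx)(Σy)/n = 82.4 − 77.7 = 4.7
Syy = Σy² − (Σy)²/n = 18.29 − 17.601429 = 0.688571
r = Sxy/√(Sxx·Syy) = 4.7/√(46.822857) = 4.7/6.842723 = 0.686861

0.687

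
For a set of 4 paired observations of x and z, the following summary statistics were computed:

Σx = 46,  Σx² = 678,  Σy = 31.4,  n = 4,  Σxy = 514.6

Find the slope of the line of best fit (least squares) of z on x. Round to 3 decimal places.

Sxx = Σx² − (Σx)²/n = 678 − 529 = 149
Sxy = Σxy − (Σx)(Σy)/n = 514.6 − 361.1 = 153.5
b = Sxy/Sxx = 153.5/149 = 1.030201

1.030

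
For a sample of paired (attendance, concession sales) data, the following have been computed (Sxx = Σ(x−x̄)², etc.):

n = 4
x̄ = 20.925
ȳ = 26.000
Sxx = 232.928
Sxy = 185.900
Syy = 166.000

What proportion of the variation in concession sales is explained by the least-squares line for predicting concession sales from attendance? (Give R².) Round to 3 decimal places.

R² = Sxy²/(Sxx·Syy) = (185.9)²/(232.928·166) = 0.893777

0.894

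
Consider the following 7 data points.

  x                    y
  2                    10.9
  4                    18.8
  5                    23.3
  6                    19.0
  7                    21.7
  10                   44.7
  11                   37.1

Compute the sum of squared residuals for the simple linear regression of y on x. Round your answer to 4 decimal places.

n = 7, Σx = 45, Σy = 175.5, Σxy = 1334.5, Σx² = 351, Σy² = 5221.53
Sxx = Σx² − (Σx)²/n = 351 − 289.285714 = 61.714286
Sxy = Σxy − (Σx)(Σy)/n = 1334.5 − 1128.214286 = 206.285714
Syy = Σy² − (Σy)²/n = 5221.53 − 4400.035714 = 821.494286
b = Sxy/Sxx = 206.285714/61.714286 = 3.342593
SSE = Syy − b·Sxy = 821.494286 − 3.342593·206.285714 = 131.965185

131.9652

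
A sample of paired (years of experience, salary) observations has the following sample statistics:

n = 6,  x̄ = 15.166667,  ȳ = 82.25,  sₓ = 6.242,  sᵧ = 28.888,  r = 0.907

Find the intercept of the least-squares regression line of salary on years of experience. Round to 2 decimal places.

18.59

b = r · sᵧ/sₓ = 0.907 · 28.888/6.242 = 4.197599
a = ȳ − b·x̄ = 82.25 − 4.197599·15.166667 = 18.586406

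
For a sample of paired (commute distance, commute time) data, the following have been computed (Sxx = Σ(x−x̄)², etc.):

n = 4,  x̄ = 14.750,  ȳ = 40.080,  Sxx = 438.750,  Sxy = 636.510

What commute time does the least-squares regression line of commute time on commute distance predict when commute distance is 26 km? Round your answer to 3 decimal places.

56.401

b = Sxy/Sxx = 636.51/438.75 = 1.450735
a = ȳ − b·x̄ = 40.08 − 1.450735·14.75 = 18.681658
ŷ(26) = a + b·26 = 18.681658 + 1.450735·26 = 56.400769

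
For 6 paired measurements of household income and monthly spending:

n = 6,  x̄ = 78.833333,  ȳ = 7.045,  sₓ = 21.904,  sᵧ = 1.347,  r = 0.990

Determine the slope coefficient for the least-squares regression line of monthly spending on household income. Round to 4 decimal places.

b = r · sᵧ/sₓ = 0.99 · 1.347/21.904 = 0.060881

0.0609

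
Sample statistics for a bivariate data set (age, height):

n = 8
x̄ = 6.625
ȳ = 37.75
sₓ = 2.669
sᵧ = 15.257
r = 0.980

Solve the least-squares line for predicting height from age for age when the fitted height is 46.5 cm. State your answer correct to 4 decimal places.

b = r · sᵧ/sₓ = 0.98 · 15.257/2.669 = 5.602046
a = ȳ − b·x̄ = 37.75 − 5.602046·6.625 = 0.636447
Set a + b·x = 46.5: x = (46.5 − 0.636447) / 5.602046 = 8.186929

8.1869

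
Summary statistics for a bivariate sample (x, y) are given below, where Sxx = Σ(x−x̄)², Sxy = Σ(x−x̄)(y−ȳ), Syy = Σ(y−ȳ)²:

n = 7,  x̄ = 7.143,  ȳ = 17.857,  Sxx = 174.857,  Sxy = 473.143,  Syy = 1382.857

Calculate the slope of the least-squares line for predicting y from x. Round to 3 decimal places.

2.706

b = Sxy/Sxx = 473.143/174.857 = 2.705885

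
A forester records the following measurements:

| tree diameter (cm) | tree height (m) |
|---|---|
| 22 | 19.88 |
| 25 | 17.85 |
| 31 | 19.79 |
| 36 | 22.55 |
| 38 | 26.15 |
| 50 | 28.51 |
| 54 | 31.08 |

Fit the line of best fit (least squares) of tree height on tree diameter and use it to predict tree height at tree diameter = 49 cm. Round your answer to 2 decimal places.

28.62

n = 7, Σx = 256, Σy = 165.81, Σxy = 6406.42, Σx² = 10226
Sxx = Σx² − (Σx)²/n = 10226 − 9362.285714 = 863.714286
Sxy = Σxy − (Σx)(Σy)/n = 6406.42 − 6063.908571 = 342.511429
b = Sxy/Sxx = 342.511429/863.714286 = 0.396556
a = ȳ − b·x̄ = 23.687143 − 0.396556·36.571429 = 9.184509
ŷ(49) = a + b·49 = 9.184509 + 0.396556·49 = 28.615772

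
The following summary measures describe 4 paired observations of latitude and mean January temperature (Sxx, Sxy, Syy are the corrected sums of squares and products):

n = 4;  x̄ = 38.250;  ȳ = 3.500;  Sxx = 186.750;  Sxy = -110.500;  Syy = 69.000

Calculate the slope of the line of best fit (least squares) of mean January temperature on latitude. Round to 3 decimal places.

-0.592

b = Sxy/Sxx = -110.5/186.75 = -0.591700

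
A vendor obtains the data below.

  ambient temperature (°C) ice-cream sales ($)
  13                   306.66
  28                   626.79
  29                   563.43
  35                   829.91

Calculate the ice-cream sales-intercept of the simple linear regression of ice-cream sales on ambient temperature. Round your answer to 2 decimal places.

-2.22

n = 4, Σx = 105, Σy = 2326.79, Σxy = 66923.02, Σx² = 3019
Sxx = Σx² − (Σx)²/n = 3019 − 2756.25 = 262.75
Sxy = Σxy − (Σx)(Σy)/n = 66923.02 − 61078.2375 = 5844.7825
b = Sxy/Sxx = 5844.7825/262.75 = 22.244653
a = ȳ − b·x̄ = 581.6975 − 22.244653·26.25 = -2.224634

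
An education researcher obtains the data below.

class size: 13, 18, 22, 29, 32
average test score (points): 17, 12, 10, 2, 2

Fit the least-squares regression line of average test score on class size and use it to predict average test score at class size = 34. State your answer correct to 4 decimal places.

n = 5, Σx = 114, Σy = 43, Σxy = 779, Σx² = 2842
Sxx = Σx² − (Σx)²/n = 2842 − 2599.2 = 242.8
Sxy = Σxy − (Σx)(Σy)/n = 779 − 980.4 = -201.4
b = Sxy/Sxx = -201.4/242.8 = -0.829489
a = ȳ − b·x̄ = 8.6 − (-0.829489)·22.8 = 27.512356
ŷ(34) = a + b·34 = 27.512356 + (-0.829489)·34 = -0.690280

-0.6903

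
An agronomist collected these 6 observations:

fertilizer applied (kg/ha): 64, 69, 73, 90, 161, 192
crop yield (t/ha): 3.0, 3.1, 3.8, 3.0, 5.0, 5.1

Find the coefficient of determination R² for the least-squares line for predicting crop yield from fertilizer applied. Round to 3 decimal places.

n = 6, Σx = 649, Σy = 23, Σxy = 2737.5, Σx² = 85071, Σy² = 93.06
Sxx = Σx² − (Σx)²/n = 85071 − 70200.166667 = 14870.833333
Sxy = Σxy − (Σx)(Σy)/n = 2737.5 − 2487.833333 = 249.666667
Syy = Σy² − (Σy)²/n = 93.06 − 88.166667 = 4.893333
R² = Sxy²/(Sxx·Syy) = (249.666667)²/(14870.833333·4.893333) = 0.856606

0.857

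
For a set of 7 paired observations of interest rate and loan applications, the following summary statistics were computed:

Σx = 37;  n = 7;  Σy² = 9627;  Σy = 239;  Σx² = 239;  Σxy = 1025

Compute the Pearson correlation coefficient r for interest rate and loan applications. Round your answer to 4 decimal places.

Sxx = Σx² − (Σx)²/n = 239 − 195.571429 = 43.428571
Sxy = Σxy − (Σx)(Σy)/n = 1025 − 1263.285714 = -238.285714
Syy = Σy² − (Σy)²/n = 9627 − 8160.142857 = 1466.857143
r = Sxy/√(Sxx·Syy) = -238.285714/√(63703.510204) = -238.285714/252.395543 = -0.944096

-0.9441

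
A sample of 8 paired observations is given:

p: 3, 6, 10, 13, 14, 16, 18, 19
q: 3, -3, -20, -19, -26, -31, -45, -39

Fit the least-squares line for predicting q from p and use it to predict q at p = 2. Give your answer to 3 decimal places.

n = 8, Σx = 99, Σy = -180, Σxy = -2867, Σx² = 1451
Sxx = Σx² − (Σx)²/n = 1451 − 1225.125 = 225.875
Sxy = Σxy − (Σx)(Σy)/n = -2867 − (-2227.5) = -639.5
b = Sxy/Sxx = -639.5/225.875 = -2.831212
a = ȳ − b·x̄ = -22.5 − (-2.831212)·12.375 = 12.536248
ŷ(2) = a + b·2 = 12.536248 + (-2.831212)·2 = 6.873824

6.874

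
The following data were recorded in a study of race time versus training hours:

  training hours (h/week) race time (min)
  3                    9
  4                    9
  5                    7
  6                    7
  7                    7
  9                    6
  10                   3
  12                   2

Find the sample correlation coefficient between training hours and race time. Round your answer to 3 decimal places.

n = 8, Σx = 56, Σy = 50, Σxy = 297, Σx² = 460, Σy² = 358
Sxx = Σx² − (Σx)²/n = 460 − 392 = 68
Sxy = Σxy − (Σx)(Σy)/n = 297 − 350 = -53
Syy = Σy² − (Σy)²/n = 358 − 312.5 = 45.5
r = Sxy/√(Sxx·Syy) = -53/√(3094) = -53/55.623736 = -0.952831

-0.953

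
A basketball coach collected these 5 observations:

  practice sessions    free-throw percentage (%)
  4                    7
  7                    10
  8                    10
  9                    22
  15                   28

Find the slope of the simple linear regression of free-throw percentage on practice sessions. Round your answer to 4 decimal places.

n = 5, Σx = 43, Σy = 77, Σxy = 796, Σx² = 435
Sxx = Σx² − (Σx)²/n = 435 − 369.8 = 65.2
Sxy = Σxy − (Σx)(Σy)/n = 796 − 662.2 = 133.8
b = Sxy/Sxx = 133.8/65.2 = 2.052147

2.0521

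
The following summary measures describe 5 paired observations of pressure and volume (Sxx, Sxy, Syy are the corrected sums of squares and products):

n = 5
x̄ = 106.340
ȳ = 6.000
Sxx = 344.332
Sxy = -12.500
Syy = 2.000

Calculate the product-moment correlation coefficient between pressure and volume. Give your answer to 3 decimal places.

r = Sxy/√(Sxx·Syy) = -12.5/√(688.664) = -12.5/26.242408 = -0.476328

-0.476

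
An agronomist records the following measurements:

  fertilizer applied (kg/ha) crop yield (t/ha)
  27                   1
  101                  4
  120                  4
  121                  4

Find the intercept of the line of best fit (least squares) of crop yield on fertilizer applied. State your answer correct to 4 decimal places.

n = 4, Σx = 369, Σy = 13, Σxy = 1395, Σx² = 39971
Sxx = Σx² − (Σx)²/n = 39971 − 34040.25 = 5930.75
Sxy = Σxy − (Σx)(Σy)/n = 1395 − 1199.25 = 195.75
b = Sxy/Sxx = 195.75/5930.75 = 0.033006
a = ȳ − b·x̄ = 3.25 − 0.033006·92.25 = 0.205202

0.2052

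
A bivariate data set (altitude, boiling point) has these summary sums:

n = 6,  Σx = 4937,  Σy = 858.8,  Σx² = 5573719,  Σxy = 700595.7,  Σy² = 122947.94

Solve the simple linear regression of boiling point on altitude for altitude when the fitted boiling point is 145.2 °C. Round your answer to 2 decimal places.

Sxx = Σx² − (Σx)²/n = 5573719 − 4062328.166667 = 1511390.833333
Sxy = Σxy − (Σx)(Σy)/n = 700595.7 − 706649.266667 = -6053.566667
b = Sxy/Sxx = -6053.566667/1511390.833333 = -0.004005
a = ȳ − b·x̄ = 143.133333 − (-0.004005)·822.833333 = 146.429024
Set a + b·x = 145.2: x = (145.2 − 146.429024) / (-0.004005) = 306.849744

306.85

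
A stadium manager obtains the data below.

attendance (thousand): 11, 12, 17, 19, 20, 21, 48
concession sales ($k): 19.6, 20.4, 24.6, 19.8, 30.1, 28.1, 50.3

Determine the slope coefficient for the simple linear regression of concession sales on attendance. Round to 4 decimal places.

0.8410

n = 7, Σx = 148, Σy = 192.9, Σxy = 4861.3, Σx² = 4060
Sxx = Σx² − (Σx)²/n = 4060 − 3129.142857 = 930.857143
Sxy = Σxy − (Σx)(Σy)/n = 4861.3 − 4078.457143 = 782.842857
b = Sxy/Sxx = 782.842857/930.857143 = 0.840991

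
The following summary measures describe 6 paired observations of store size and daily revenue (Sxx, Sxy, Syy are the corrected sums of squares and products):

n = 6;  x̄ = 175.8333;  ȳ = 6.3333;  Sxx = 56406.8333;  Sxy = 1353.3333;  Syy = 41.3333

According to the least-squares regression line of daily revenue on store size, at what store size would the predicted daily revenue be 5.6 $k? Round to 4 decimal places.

145.2694

b = Sxy/Sxx = 1353.3333/56406.8333 = 0.023992
a = ȳ − b·x̄ = 6.3333 − 0.023992·175.8333 = 2.114643
Set a + b·x = 5.6: x = (5.6 − 2.114643) / 0.023992 = 145.269409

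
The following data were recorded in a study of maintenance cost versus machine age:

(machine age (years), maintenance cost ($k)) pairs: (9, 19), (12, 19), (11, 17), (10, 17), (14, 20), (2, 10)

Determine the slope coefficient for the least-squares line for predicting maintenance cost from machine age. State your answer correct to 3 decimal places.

0.820

n = 6, Σx = 58, Σy = 102, Σxy = 1056, Σx² = 646
Sxx = Σx² − (Σx)²/n = 646 − 560.666667 = 85.333333
Sxy = Σxy − (Σx)(Σy)/n = 1056 − 986 = 70
b = Sxy/Sxx = 70/85.333333 = 0.820312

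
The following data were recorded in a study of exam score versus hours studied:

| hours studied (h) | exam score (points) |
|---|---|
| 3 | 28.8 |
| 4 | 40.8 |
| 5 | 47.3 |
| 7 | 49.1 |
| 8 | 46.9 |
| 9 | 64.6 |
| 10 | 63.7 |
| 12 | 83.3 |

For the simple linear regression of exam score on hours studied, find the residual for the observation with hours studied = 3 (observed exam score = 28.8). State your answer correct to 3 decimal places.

n = 8, Σx = 58, Σy = 424.5, Σxy = 3423, Σx² = 488
Sxx = Σx² − (Σx)²/n = 488 − 420.5 = 67.5
Sxy = Σxy − (Σx)(Σy)/n = 3423 − 3077.625 = 345.375
b = Sxy/Sxx = 345.375/67.5 = 5.116667
a = ȳ − b·x̄ = 53.0625 − 5.116667·7.25 = 15.966667
ŷ(3) = 15.966667 + 5.116667·3 = 31.316667
residual = y − ŷ = 28.8 − 31.316667 = -2.516667

-2.517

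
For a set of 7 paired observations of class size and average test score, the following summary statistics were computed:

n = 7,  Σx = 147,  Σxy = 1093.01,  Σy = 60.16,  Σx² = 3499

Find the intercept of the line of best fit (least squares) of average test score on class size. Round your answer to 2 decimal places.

17.28

Sxx = Σx² − (Σx)²/n = 3499 − 3087 = 412
Sxy = Σxy − (Σx)(Σy)/n = 1093.01 − 1263.36 = -170.35
b = Sxy/Sxx = -170.35/412 = -0.413471
a = ȳ − b·x̄ = 8.594286 − (-0.413471)·21 = 17.277174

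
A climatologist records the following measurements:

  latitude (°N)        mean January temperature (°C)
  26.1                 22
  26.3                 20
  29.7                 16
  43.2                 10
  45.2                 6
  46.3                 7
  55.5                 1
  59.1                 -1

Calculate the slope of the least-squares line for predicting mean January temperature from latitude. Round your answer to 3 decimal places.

n = 8, Σx = 331.4, Σy = 81, Σxy = 2599.1, Σx² = 14881.02
Sxx = Σx² − (Σx)²/n = 14881.02 − 13728.245 = 1152.775
Sxy = Σxy − (Σx)(Σy)/n = 2599.1 − 3355.425 = -756.325
b = Sxy/Sxx = -756.325/1152.775 = -0.656091

-0.656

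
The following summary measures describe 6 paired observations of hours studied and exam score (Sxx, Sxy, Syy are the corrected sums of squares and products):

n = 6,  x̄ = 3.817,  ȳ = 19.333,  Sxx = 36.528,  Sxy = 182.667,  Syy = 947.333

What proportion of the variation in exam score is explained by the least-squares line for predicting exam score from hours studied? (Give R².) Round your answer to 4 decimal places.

0.9643

R² = Sxy²/(Sxx·Syy) = (182.667)²/(36.528·947.333) = 0.964254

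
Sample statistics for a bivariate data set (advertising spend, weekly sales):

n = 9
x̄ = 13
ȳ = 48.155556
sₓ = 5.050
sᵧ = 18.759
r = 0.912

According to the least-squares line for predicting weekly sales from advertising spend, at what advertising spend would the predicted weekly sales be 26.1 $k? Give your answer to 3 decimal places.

6.490

b = r · sᵧ/sₓ = 0.912 · 18.759/5.05 = 3.387764
a = ȳ − b·x̄ = 48.155556 − 3.387764·13 = 4.114625
Set a + b·x = 26.1: x = (26.1 − 4.114625) / 3.387764 = 6.489642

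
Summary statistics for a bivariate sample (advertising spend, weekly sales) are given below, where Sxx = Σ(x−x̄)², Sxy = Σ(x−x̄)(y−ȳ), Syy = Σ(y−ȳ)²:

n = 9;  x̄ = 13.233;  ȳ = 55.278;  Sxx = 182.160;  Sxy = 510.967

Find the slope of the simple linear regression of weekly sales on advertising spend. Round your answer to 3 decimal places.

b = Sxy/Sxx = 510.967/182.16 = 2.805045

2.805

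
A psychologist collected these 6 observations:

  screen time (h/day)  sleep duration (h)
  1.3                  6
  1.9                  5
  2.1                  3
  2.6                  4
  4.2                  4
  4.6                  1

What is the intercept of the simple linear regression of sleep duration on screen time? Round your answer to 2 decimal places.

n = 6, Σx = 16.7, Σy = 23, Σxy = 55.4, Σx² = 55.27
Sxx = Σx² − (Σx)²/n = 55.27 − 46.481667 = 8.788333
Sxy = Σxy − (Σx)(Σy)/n = 55.4 − 64.016667 = -8.616667
b = Sxy/Sxx = -8.616667/8.788333 = -0.980467
a = ȳ − b·x̄ = 3.833333 − (-0.980467)·2.783333 = 6.562299

6.56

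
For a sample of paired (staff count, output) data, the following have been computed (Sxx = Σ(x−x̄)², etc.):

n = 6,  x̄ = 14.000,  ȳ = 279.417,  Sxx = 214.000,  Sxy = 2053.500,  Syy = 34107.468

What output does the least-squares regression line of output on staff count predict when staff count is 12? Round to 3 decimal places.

b = Sxy/Sxx = 2053.5/214 = 9.595794
a = ȳ − b·x̄ = 279.417 − 9.595794·14 = 145.075879
ŷ(12) = a + b·12 = 145.075879 + 9.595794·12 = 260.225411

260.225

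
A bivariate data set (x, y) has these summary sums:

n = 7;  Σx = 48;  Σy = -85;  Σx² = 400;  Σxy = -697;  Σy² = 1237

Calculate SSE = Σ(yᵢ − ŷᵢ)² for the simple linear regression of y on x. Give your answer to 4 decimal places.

Sxx = Σx² − (Σx)²/n = 400 − 329.142857 = 70.857143
Sxy = Σxy − (Σx)(Σy)/n = -697 − (-582.857143) = -114.142857
Syy = Σy² − (Σy)²/n = 1237 − 1032.142857 = 204.857143
b = Sxy/Sxx = -114.142857/70.857143 = -1.610887
SSE = Syy − b·Sxy = 204.857143 − (-1.610887)·(-114.142857) = 20.985887

20.9859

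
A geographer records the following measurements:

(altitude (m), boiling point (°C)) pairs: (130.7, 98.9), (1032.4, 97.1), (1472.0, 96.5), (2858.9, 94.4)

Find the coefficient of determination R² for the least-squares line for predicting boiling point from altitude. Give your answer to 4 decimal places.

0.9934

n = 4, Σx = 5494, Σy = 386.9, Σxy = 525100.43, Σx² = 11423025.46, Σy² = 37433.23
Sxx = Σx² − (Σx)²/n = 11423025.46 − 7546009 = 3877016.46
Sxy = Σxy − (Σx)(Σy)/n = 525100.43 − 531407.15 = -6306.72
Syy = Σy² − (Σy)²/n = 37433.23 − 37422.9025 = 10.3275
R² = Sxy²/(Sxx·Syy) = (-6306.72)²/(3877016.46·10.3275) = 0.993377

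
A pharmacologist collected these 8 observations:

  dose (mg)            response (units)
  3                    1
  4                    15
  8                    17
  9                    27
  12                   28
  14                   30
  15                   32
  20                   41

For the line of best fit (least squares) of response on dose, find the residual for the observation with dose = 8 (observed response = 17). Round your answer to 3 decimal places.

-1.570

n = 8, Σx = 85, Σy = 191, Σxy = 2498, Σx² = 1135
Sxx = Σx² − (Σx)²/n = 1135 − 903.125 = 231.875
Sxy = Σxy − (Σx)(Σy)/n = 2498 − 2029.375 = 468.625
b = Sxy/Sxx = 468.625/231.875 = 2.021024
a = ȳ − b·x̄ = 23.875 − 2.021024·10.625 = 2.401617
ŷ(8) = 2.401617 + 2.021024·8 = 18.569811
residual = y − ŷ = 17 − 18.569811 = -1.569811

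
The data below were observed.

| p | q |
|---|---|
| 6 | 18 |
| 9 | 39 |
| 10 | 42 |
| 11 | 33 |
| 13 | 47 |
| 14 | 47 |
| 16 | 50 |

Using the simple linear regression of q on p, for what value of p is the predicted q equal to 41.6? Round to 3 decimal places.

12.032

n = 7, Σx = 79, Σy = 276, Σxy = 3311, Σx² = 959
Sxx = Σx² − (Σx)²/n = 959 − 891.571429 = 67.428571
Sxy = Σxy − (Σx)(Σy)/n = 3311 − 3114.857143 = 196.142857
b = Sxy/Sxx = 196.142857/67.428571 = 2.908898
a = ȳ − b·x̄ = 39.428571 − 2.908898·11.285714 = 6.599576
Set a + b·x = 41.6: x = (41.6 − 6.599576) / 2.908898 = 12.032192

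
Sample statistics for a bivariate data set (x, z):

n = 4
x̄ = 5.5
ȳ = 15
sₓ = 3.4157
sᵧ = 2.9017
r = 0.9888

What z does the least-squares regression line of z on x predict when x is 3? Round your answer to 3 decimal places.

b = r · sᵧ/sₓ = 0.9888 · 2.9017/3.4157 = 0.840004
a = ȳ − b·x̄ = 15 − 0.840004·5.5 = 10.379979
ŷ(3) = a + b·3 = 10.379979 + 0.840004·3 = 12.899991

12.900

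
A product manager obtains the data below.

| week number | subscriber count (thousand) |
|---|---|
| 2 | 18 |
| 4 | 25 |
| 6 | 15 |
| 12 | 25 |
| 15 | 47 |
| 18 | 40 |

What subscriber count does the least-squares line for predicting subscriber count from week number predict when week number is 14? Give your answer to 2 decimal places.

n = 6, Σx = 57, Σy = 170, Σxy = 1951, Σx² = 749
Sxx = Σx² − (Σx)²/n = 749 − 541.5 = 207.5
Sxy = Σxy − (Σx)(Σy)/n = 1951 − 1615 = 336
b = Sxy/Sxx = 336/207.5 = 1.619277
a = ȳ − b·x̄ = 28.333333 − 1.619277·9.5 = 12.950201
ŷ(14) = a + b·14 = 12.950201 + 1.619277·14 = 35.620080

35.62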